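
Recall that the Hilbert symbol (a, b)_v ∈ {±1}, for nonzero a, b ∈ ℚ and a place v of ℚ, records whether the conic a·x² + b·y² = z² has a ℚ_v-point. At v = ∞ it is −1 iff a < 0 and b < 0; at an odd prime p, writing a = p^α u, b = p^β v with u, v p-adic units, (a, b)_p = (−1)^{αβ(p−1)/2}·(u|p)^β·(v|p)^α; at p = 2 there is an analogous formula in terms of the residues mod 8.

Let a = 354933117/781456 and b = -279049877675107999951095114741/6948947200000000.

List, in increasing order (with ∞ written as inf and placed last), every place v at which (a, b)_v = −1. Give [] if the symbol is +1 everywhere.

[13, 53]

(a, b) ≡ (957, -1332592833) mod (ℚ^×)²; places V = {2, 3, 5, 7, 11, 13, 17, 29, 43, 47, 53, ∞}.
(a,b)_7: α=2, u≡6; β=8, v≡1 (mod 7); (6|7)=-1, (1|7)=+1; sign (−1)^0·-1^8·+1^2 = +1.
(a,b)_47: α=0, u≡2; β=1, v≡33 (mod 47); (2|47)=+1, (33|47)=-1; sign (−1)^0·+1^1·-1^0 = +1.
(a,b)_13: α=-2, u≡5; β=-1, v≡12 (mod 13); (5|13)=-1, (12|13)=+1; sign (−1)^0·-1^-1·+1^-2 = -1.
(a,b)_11: α=1, u≡10; β=3, v≡3 (mod 11); (10|11)=-1, (3|11)=+1; sign (−1)^1·-1^3·+1^1 = +1.
(a,b)_53: α=0, u≡5; β=1, v≡18 (mod 53); (5|53)=-1, (18|53)=-1; sign (−1)^0·-1^1·-1^0 = -1.
(a,b)_3: α=3, u≡1; β=9, v≡2 (mod 3); (1|3)=+1, (2|3)=-1; sign (−1)^1·+1^9·-1^3 = +1.
(a,b)_2: α=-4, β=-14; u≡5, v≡7 (mod 8); ε(u)ε(v)=0·1, αω(v)=-4·0, βω(u)=-14·1; sum ≡ 0  ⇒  +1.
(a,b)_29: α=3, u≡9; β=7, v≡22 (mod 29); (9|29)=+1, (22|29)=+1; sign (−1)^0·+1^7·+1^3 = +1.
(a,b)_17: α=-2, u≡11; β=-4, v≡12 (mod 17); (11|17)=-1, (12|17)=-1; sign (−1)^0·-1^-4·-1^-2 = +1.
(a,b)_∞: sgn(957)=+, sgn(-1332592833)=−, so +1.
(a,b)_43: α=0, u≡14; β=1, v≡33 (mod 43); (14|43)=+1, (33|43)=-1; sign (−1)^0·+1^1·-1^0 = +1.
(a,b)_5: α=0, u≡2; β=-8, v≡2 (mod 5); (2|5)=-1, (2|5)=-1; sign (−1)^0·-1^-8·-1^0 = +1.
Ram(957, -1332592833) = {13, 53}; no ℚ_13-point on the conic.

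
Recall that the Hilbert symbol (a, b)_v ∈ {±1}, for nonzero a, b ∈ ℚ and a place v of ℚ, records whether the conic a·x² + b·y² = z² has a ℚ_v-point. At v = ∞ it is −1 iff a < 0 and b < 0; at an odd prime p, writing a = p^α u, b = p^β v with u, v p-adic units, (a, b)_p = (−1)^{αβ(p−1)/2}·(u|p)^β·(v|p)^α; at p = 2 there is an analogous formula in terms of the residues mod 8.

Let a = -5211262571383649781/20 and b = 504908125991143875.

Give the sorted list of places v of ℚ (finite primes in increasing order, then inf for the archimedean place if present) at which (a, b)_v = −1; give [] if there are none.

Mod squares: a ≡ -534905, b ≡ 155155. Check v ∈ {∞, 2, 3, 5, 7, 11, 13, 17, 29, 31}.
v=5: a=5^-1·(≡1), b=5^3·(≡1) mod 5; (1|5)=+1, (1|5)=+1; (−1)^{-1·3·2}·(+1)^3·(+1)^-1 = +1.
v=3: a=3^4·(≡1), b=3^2·(≡1) mod 3; (1|3)=+1, (1|3)=+1; (−1)^{4·2·1}·(+1)^2·(+1)^4 = +1.
v=31: a=31^1·(≡15), b=31^1·(≡4) mod 31; (15|31)=-1, (4|31)=+1; (−1)^{1·1·15}·(-1)^1·(+1)^1 = +1.
v=13: a=13^2·(≡6), b=13^3·(≡9) mod 13; (6|13)=-1, (9|13)=+1; (−1)^{2·3·6}·(-1)^3·(+1)^2 = -1.
v=2: v_2(a)=-2, v_2(b)=0; units ≡ 7, 3 (mod 8); ε·ε+αω+βω = 1·1+-2·1+0·0 ≡ 1  ⇒  (a,b)_2 = -1.
v=29: a=29^3·(≡22), b=29^4·(≡5) mod 29; (22|29)=+1, (5|29)=+1; (−1)^{3·4·14}·(+1)^4·(+1)^3 = +1.
v=7: a=7^1·(≡1), b=7^1·(≡6) mod 7; (1|7)=+1, (6|7)=-1; (−1)^{1·1·3}·(+1)^1·(-1)^1 = +1.
v=11: a=11^4·(≡5), b=11^3·(≡4) mod 11; (5|11)=+1, (4|11)=+1; (−1)^{4·3·5}·(+1)^3·(+1)^4 = +1.
v=∞: -534905 < 0 and 155155 > 0  ⇒  (a,b)_∞ = +1.
v=17: a=17^3·(≡8), b=17^0·(≡8) mod 17; (8|17)=+1, (8|17)=+1; (−1)^{3·0·8}·(+1)^0·(+1)^3 = +1.
|Ram(-534905, 155155)| = 2, even; anisotropic at {2, 13}.

[2, 13]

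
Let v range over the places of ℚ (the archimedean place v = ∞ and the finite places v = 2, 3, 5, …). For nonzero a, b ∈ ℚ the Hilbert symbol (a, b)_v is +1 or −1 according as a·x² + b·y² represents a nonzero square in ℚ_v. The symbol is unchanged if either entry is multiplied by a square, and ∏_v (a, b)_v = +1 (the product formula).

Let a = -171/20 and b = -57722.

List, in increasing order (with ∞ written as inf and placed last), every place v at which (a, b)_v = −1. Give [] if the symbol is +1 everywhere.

[5, 19, 31, inf]

(a, b) ≡ (-95, -1178) mod (ℚ^×)²; places V = {2, 3, 5, 7, 19, 31, ∞}.
(a,b)_31: α=0, u≡24; β=1, v≡29 (mod 31); (24|31)=-1, (29|31)=-1; sign (−1)^0·-1^1·-1^0 = -1.
(a,b)_5: α=-1, u≡1; β=0, v≡3 (mod 5); (1|5)=+1, (3|5)=-1; sign (−1)^0·+1^0·-1^-1 = -1.
(a,b)_3: α=2, u≡1; β=0, v≡1 (mod 3); (1|3)=+1, (1|3)=+1; sign (−1)^0·+1^0·+1^2 = +1.
(a,b)_∞: sgn(-95)=−, sgn(-1178)=−, so -1.
(a,b)_7: α=0, u≡3; β=2, v≡5 (mod 7); (3|7)=-1, (5|7)=-1; sign (−1)^0·-1^2·-1^0 = +1.
(a,b)_19: α=1, u≡10; β=1, v≡2 (mod 19); (10|19)=-1, (2|19)=-1; sign (−1)^1·-1^1·-1^1 = -1.
(a,b)_2: α=-2, β=1; u≡1, v≡3 (mod 8); ε(u)ε(v)=0·1, αω(v)=-2·1, βω(u)=1·0; sum ≡ 0  ⇒  +1.
|Ram(-95, -1178)| = 4, even; anisotropic at {5, 19, 31, ∞}.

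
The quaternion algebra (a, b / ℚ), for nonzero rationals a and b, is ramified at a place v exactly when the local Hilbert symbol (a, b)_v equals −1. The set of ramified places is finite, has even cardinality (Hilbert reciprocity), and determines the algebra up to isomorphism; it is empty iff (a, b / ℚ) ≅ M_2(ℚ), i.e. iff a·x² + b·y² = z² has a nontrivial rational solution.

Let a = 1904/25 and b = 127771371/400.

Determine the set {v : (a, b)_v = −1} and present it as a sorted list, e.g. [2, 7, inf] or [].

Mod squares: a ≡ 119, b ≡ 289731. Check v ∈ {∞, 2, 3, 5, 7, 13, 17, 19, 23}.
v=13: a=13^0·(≡7), b=13^1·(≡6) mod 13; (7|13)=-1, (6|13)=-1; (−1)^{0·1·6}·(-1)^1·(-1)^0 = -1.
v=19: a=19^0·(≡7), b=19^1·(≡6) mod 19; (7|19)=+1, (6|19)=+1; (−1)^{0·1·9}·(+1)^1·(+1)^0 = +1.
v=23: a=23^0·(≡9), b=23^1·(≡2) mod 23; (9|23)=+1, (2|23)=+1; (−1)^{0·1·11}·(+1)^1·(+1)^0 = +1.
v=3: a=3^0·(≡2), b=3^3·(≡1) mod 3; (2|3)=-1, (1|3)=+1; (−1)^{0·3·1}·(-1)^3·(+1)^0 = -1.
v=17: a=17^1·(≡14), b=17^1·(≡16) mod 17; (14|17)=-1, (16|17)=+1; (−1)^{1·1·8}·(-1)^1·(+1)^1 = -1.
v=∞: 119 > 0 and 289731 > 0  ⇒  (a,b)_∞ = +1.
v=7: a=7^1·(≡5), b=7^2·(≡2) mod 7; (5|7)=-1, (2|7)=+1; (−1)^{1·2·3}·(-1)^2·(+1)^1 = +1.
v=2: v_2(a)=4, v_2(b)=-4; units ≡ 7, 3 (mod 8); ε·ε+αω+βω = 1·1+4·1+-4·0 ≡ 1  ⇒  (a,b)_2 = -1.
v=5: a=5^-2·(≡4), b=5^-2·(≡1) mod 5; (4|5)=+1, (1|5)=+1; (−1)^{-2·-2·2}·(+1)^-2·(+1)^-2 = +1.
Ram(119, 289731) = {2, 3, 13, 17}; no ℚ_2-point on the conic.

[2, 3, 13, 17]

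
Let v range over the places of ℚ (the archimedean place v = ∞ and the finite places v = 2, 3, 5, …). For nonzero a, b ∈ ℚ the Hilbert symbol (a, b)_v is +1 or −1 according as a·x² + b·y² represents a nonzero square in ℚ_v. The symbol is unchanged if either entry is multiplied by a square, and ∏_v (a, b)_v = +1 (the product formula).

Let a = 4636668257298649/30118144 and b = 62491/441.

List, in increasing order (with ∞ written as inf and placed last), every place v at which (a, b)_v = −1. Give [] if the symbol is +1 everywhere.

[13, 19]

(a, b) ≡ (3289, 62491) mod (ℚ^×)²; places V = {2, 3, 7, 11, 13, 19, 23, ∞}.
(a,b)_7: α=-6, u≡3; β=-2, v≡1 (mod 7); (3|7)=-1, (1|7)=+1; sign (−1)^0·-1^-2·+1^-6 = +1.
(a,b)_∞: sgn(3289)=+, sgn(62491)=+, so +1.
(a,b)_19: α=4, u≡3; β=1, v≡10 (mod 19); (3|19)=-1, (10|19)=-1; sign (−1)^0·-1^1·-1^4 = -1.
(a,b)_13: α=3, u≡5; β=1, v≡3 (mod 13); (5|13)=-1, (3|13)=+1; sign (−1)^0·-1^1·+1^3 = -1.
(a,b)_23: α=3, u≡14; β=1, v≡18 (mod 23); (14|23)=-1, (18|23)=+1; sign (−1)^1·-1^1·+1^3 = +1.
(a,b)_11: α=3, u≡10; β=1, v≡5 (mod 11); (10|11)=-1, (5|11)=+1; sign (−1)^1·-1^1·+1^3 = +1.
(a,b)_3: α=0, u≡1; β=-2, v≡1 (mod 3); (1|3)=+1, (1|3)=+1; sign (−1)^0·+1^-2·+1^0 = +1.
(a,b)_2: α=-8, β=0; u≡1, v≡3 (mod 8); ε(u)ε(v)=0·1, αω(v)=-8·1, βω(u)=0·0; sum ≡ 0  ⇒  +1.
Ram(3289, 62491) = {13, 19}; no ℚ_13-point on the conic.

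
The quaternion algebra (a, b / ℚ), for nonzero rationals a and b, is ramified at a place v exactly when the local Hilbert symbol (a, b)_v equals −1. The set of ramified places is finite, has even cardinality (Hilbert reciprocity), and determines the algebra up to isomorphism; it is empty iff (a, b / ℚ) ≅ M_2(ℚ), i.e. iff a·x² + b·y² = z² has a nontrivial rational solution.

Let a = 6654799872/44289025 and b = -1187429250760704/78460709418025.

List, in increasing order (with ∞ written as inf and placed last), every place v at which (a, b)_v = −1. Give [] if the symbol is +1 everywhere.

[37, 41]

(a, b) ≡ (180523, -259) mod (ℚ^×)²; places V = {2, 3, 5, 7, 11, 17, 37, 41, ∞}.
(a,b)_5: α=-2, u≡2; β=-2, v≡1 (mod 5); (2|5)=-1, (1|5)=+1; sign (−1)^0·-1^-2·+1^-2 = +1.
(a,b)_2: α=12, β=20; u≡3, v≡5 (mod 8); ε(u)ε(v)=1·0, αω(v)=12·1, βω(u)=20·1; sum ≡ 0  ⇒  +1.
(a,b)_7: α=1, u≡4; β=1, v≡6 (mod 7); (4|7)=+1, (6|7)=-1; sign (−1)^1·+1^1·-1^1 = +1.
(a,b)_17: α=1, u≡12; β=2, v≡15 (mod 17); (12|17)=-1, (15|17)=+1; sign (−1)^0·-1^2·+1^1 = +1.
(a,b)_37: α=1, u≡5; β=1, v≡21 (mod 37); (5|37)=-1, (21|37)=+1; sign (−1)^0·-1^1·+1^1 = -1.
(a,b)_3: α=2, u≡1; β=2, v≡2 (mod 3); (1|3)=+1, (2|3)=-1; sign (−1)^0·+1^2·-1^2 = +1.
(a,b)_∞: sgn(180523)=+, sgn(-259)=−, so +1.
(a,b)_41: α=1, u≡16; β=2, v≡12 (mod 41); (16|41)=+1, (12|41)=-1; sign (−1)^0·+1^2·-1^1 = -1.
(a,b)_11: α=-6, u≡2; β=-12, v≡9 (mod 11); (2|11)=-1, (9|11)=+1; sign (−1)^0·-1^-12·+1^-6 = +1.
|Ram(180523, -259)| = 2, even; anisotropic at {37, 41}.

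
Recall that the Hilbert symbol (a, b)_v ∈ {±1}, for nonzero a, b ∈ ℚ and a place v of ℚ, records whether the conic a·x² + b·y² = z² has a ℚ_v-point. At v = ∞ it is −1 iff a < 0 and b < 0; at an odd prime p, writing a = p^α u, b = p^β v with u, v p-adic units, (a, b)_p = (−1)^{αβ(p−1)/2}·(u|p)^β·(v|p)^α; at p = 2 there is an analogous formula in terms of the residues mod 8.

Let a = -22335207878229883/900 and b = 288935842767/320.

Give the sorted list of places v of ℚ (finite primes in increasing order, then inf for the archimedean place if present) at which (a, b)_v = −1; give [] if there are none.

[3, 5, 13, 29]

(a, b) ≡ (-403, 435) mod (ℚ^×)²; places V = {2, 3, 5, 7, 11, 13, 29, 31, ∞}.
(a,b)_31: α=3, u≡5; β=2, v≡18 (mod 31); (5|31)=+1, (18|31)=+1; sign (−1)^0·+1^2·+1^3 = +1.
(a,b)_29: α=2, u≡27; β=1, v≡21 (mod 29); (27|29)=-1, (21|29)=-1; sign (−1)^0·-1^1·-1^2 = -1.
(a,b)_7: α=4, u≡5; β=0, v≡1 (mod 7); (5|7)=-1, (1|7)=+1; sign (−1)^0·-1^0·+1^4 = +1.
(a,b)_13: α=5, u≡5; β=4, v≡2 (mod 13); (5|13)=-1, (2|13)=-1; sign (−1)^0·-1^4·-1^5 = -1.
(a,b)_11: α=0, u≡5; β=2, v≡2 (mod 11); (5|11)=+1, (2|11)=-1; sign (−1)^0·+1^2·-1^0 = +1.
(a,b)_3: α=-2, u≡2; β=1, v≡1 (mod 3); (2|3)=-1, (1|3)=+1; sign (−1)^0·-1^1·+1^-2 = -1.
(a,b)_2: α=-2, β=-6; u≡5, v≡3 (mod 8); ε(u)ε(v)=0·1, αω(v)=-2·1, βω(u)=-6·1; sum ≡ 0  ⇒  +1.
(a,b)_5: α=-2, u≡2; β=-1, v≡3 (mod 5); (2|5)=-1, (3|5)=-1; sign (−1)^0·-1^-1·-1^-2 = -1.
(a,b)_∞: sgn(-403)=−, sgn(435)=+, so +1.
|Ram(-403, 435)| = 4, even; anisotropic at {3, 5, 13, 29}.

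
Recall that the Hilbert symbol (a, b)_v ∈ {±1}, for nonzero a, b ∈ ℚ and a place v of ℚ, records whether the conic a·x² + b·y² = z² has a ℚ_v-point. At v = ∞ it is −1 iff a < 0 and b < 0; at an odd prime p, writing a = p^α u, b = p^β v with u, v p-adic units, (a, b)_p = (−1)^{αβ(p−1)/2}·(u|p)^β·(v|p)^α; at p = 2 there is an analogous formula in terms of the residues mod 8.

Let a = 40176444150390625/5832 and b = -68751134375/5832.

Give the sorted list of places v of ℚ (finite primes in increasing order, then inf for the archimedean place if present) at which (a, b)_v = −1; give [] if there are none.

[5, 11]

Mod squares: a ≡ 2, b ≡ -1870. Check v ∈ {∞, 2, 3, 5, 7, 11, 17}.
v=11: a=11^2·(≡6), b=11^1·(≡10) mod 11; (6|11)=-1, (10|11)=-1; (−1)^{2·1·5}·(-1)^1·(-1)^2 = -1.
v=∞: 2 > 0 and -1870 < 0  ⇒  (a,b)_∞ = +1.
v=7: a=7^6·(≡1), b=7^6·(≡6) mod 7; (1|7)=+1, (6|7)=-1; (−1)^{6·6·3}·(+1)^6·(-1)^6 = +1.
v=2: v_2(a)=-3, v_2(b)=-3; units ≡ 1, 1 (mod 8); ε·ε+αω+βω = 0·0+-3·0+-3·0 ≡ 0  ⇒  (a,b)_2 = +1.
v=3: a=3^-6·(≡2), b=3^-6·(≡2) mod 3; (2|3)=-1, (2|3)=-1; (−1)^{-6·-6·1}·(-1)^-6·(-1)^-6 = +1.
v=5: a=5^10·(≡3), b=5^5·(≡1) mod 5; (3|5)=-1, (1|5)=+1; (−1)^{10·5·2}·(-1)^5·(+1)^10 = -1.
v=17: a=17^2·(≡9), b=17^1·(≡8) mod 17; (9|17)=+1, (8|17)=+1; (−1)^{2·1·8}·(+1)^1·(+1)^2 = +1.
|Ram(2, -1870)| = 2, even; anisotropic at {5, 11}.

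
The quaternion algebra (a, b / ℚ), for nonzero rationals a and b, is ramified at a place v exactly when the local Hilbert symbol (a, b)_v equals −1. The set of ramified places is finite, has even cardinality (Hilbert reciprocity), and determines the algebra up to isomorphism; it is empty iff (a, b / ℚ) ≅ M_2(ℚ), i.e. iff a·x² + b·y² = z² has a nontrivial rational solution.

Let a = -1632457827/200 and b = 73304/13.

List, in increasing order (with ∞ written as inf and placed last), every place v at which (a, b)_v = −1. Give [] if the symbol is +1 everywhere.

[2, 3, 11, 13]

Mod squares: a ≡ -10374, b ≡ 4862. Check v ∈ {∞, 2, 3, 5, 7, 11, 13, 17, 19}.
v=3: a=3^3·(≡1), b=3^0·(≡2) mod 3; (1|3)=+1, (2|3)=-1; (−1)^{3·0·1}·(+1)^0·(-1)^3 = -1.
v=11: a=11^2·(≡7), b=11^1·(≡10) mod 11; (7|11)=-1, (10|11)=-1; (−1)^{2·1·5}·(-1)^1·(-1)^2 = -1.
v=∞: -10374 < 0 and 4862 > 0  ⇒  (a,b)_∞ = +1.
v=13: a=13^1·(≡11), b=13^-1·(≡10) mod 13; (11|13)=-1, (10|13)=+1; (−1)^{1·-1·6}·(-1)^-1·(+1)^1 = -1.
v=19: a=19^1·(≡6), b=19^0·(≡6) mod 19; (6|19)=+1, (6|19)=+1; (−1)^{1·0·9}·(+1)^0·(+1)^1 = +1.
v=7: a=7^1·(≡2), b=7^2·(≡2) mod 7; (2|7)=+1, (2|7)=+1; (−1)^{1·2·3}·(+1)^2·(+1)^1 = +1.
v=17: a=17^2·(≡9), b=17^1·(≡10) mod 17; (9|17)=+1, (10|17)=-1; (−1)^{2·1·8}·(+1)^1·(-1)^2 = +1.
v=2: v_2(a)=-3, v_2(b)=3; units ≡ 5, 7 (mod 8); ε·ε+αω+βω = 0·1+-3·0+3·1 ≡ 1  ⇒  (a,b)_2 = -1.
v=5: a=5^-2·(≡1), b=5^0·(≡3) mod 5; (1|5)=+1, (3|5)=-1; (−1)^{-2·0·2}·(+1)^0·(-1)^-2 = +1.
(-10374, 4862 / ℚ) ramifies at {2, 3, 11, 13}: a division algebra.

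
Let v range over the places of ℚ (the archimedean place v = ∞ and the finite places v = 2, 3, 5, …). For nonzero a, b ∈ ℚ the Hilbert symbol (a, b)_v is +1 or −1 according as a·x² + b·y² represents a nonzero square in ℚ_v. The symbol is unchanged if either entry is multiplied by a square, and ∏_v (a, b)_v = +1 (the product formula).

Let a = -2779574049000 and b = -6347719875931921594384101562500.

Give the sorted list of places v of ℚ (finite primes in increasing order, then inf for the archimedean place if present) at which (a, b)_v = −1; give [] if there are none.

[2, 3, 5, 19, 29, inf]

Mod squares: a ≡ -7003210, b ≡ -2337. Check v ∈ {∞, 2, 3, 5, 7, 19, 29, 31, 41}.
v=41: a=41^1·(≡2), b=41^3·(≡9) mod 41; (2|41)=+1, (9|41)=+1; (−1)^{1·3·20}·(+1)^3·(+1)^1 = +1.
v=3: a=3^4·(≡2), b=3^11·(≡1) mod 3; (2|3)=-1, (1|3)=+1; (−1)^{4·11·1}·(-1)^11·(+1)^4 = -1.
v=19: a=19^1·(≡14), b=19^3·(≡18) mod 19; (14|19)=-1, (18|19)=-1; (−1)^{1·3·9}·(-1)^3·(-1)^1 = -1.
v=5: a=5^3·(≡3), b=5^10·(≡3) mod 5; (3|5)=-1, (3|5)=-1; (−1)^{3·10·2}·(-1)^10·(-1)^3 = -1.
v=7: a=7^2·(≡3), b=7^4·(≡4) mod 7; (3|7)=-1, (4|7)=+1; (−1)^{2·4·3}·(-1)^4·(+1)^2 = +1.
v=∞: -7003210 < 0 and -2337 < 0  ⇒  (a,b)_∞ = -1.
v=31: a=31^1·(≡2), b=31^2·(≡20) mod 31; (2|31)=+1, (20|31)=+1; (−1)^{1·2·15}·(+1)^2·(+1)^1 = +1.
v=2: v_2(a)=3, v_2(b)=2; units ≡ 3, 7 (mod 8); ε·ε+αω+βω = 1·1+3·0+2·1 ≡ 1  ⇒  (a,b)_2 = -1.
v=29: a=29^1·(≡16), b=29^2·(≡11) mod 29; (16|29)=+1, (11|29)=-1; (−1)^{1·2·14}·(+1)^2·(-1)^1 = -1.
|Ram(-7003210, -2337)| = 6, even; anisotropic at {2, 3, 5, 19, 29, ∞}.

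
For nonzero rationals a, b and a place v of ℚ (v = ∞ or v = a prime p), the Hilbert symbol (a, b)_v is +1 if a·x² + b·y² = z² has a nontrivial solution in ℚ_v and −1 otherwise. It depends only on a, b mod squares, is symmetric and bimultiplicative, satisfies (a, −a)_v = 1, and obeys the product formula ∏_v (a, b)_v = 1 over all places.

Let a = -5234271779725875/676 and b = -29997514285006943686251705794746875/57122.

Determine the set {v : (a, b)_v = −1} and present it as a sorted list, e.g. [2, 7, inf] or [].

[2, 17, 29, inf]

(a, b) ≡ (-46835, -13110) mod (ℚ^×)²; places V = {2, 3, 5, 13, 17, 19, 23, 29, 47, ∞}.
(a,b)_∞: sgn(-46835)=−, sgn(-13110)=−, so -1.
(a,b)_5: α=3, u≡3; β=5, v≡3 (mod 5); (3|5)=-1, (3|5)=-1; sign (−1)^0·-1^5·-1^3 = +1.
(a,b)_2: α=-2, β=-1; u≡5, v≡5 (mod 8); ε(u)ε(v)=0·0, αω(v)=-2·1, βω(u)=-1·1; sum ≡ 1  ⇒  -1.
(a,b)_47: α=0, u≡1; β=2, v≡32 (mod 47); (1|47)=+1, (32|47)=+1; sign (−1)^0·+1^2·+1^0 = +1.
(a,b)_23: α=2, u≡12; β=3, v≡14 (mod 23); (12|23)=+1, (14|23)=-1; sign (−1)^0·+1^3·-1^2 = +1.
(a,b)_3: α=4, u≡1; β=9, v≡1 (mod 3); (1|3)=+1, (1|3)=+1; sign (−1)^0·+1^9·+1^4 = +1.
(a,b)_19: α=3, u≡16; β=7, v≡3 (mod 19); (16|19)=+1, (3|19)=-1; sign (−1)^1·+1^7·-1^3 = +1.
(a,b)_17: α=3, u≡4; β=6, v≡12 (mod 17); (4|17)=+1, (12|17)=-1; sign (−1)^0·+1^6·-1^3 = -1.
(a,b)_29: α=1, u≡20; β=2, v≡8 (mod 29); (20|29)=+1, (8|29)=-1; sign (−1)^0·+1^2·-1^1 = -1.
(a,b)_13: α=-2, u≡9; β=-4, v≡5 (mod 13); (9|13)=+1, (5|13)=-1; sign (−1)^0·+1^-4·-1^-2 = +1.
Ram(-46835, -13110) = {2, 17, 29, ∞}; no ℚ_2-point on the conic.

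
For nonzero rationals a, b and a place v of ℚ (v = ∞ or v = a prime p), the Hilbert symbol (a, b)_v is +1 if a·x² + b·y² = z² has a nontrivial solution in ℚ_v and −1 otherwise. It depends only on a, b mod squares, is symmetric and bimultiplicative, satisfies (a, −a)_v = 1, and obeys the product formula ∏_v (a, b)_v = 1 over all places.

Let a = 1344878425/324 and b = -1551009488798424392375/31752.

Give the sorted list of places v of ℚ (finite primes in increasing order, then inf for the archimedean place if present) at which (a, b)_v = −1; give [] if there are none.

[5, 11, 23, 31]

(a, b) ≡ (149017, -190) mod (ℚ^×)²; places V = {2, 3, 5, 7, 11, 17, 19, 23, 29, 31, ∞}.
(a,b)_11: α=1, u≡6; β=4, v≡2 (mod 11); (6|11)=-1, (2|11)=-1; sign (−1)^0·-1^4·-1^1 = -1.
(a,b)_17: α=0, u≡10; β=2, v≡10 (mod 17); (10|17)=-1, (10|17)=-1; sign (−1)^0·-1^2·-1^0 = +1.
(a,b)_∞: sgn(149017)=+, sgn(-190)=−, so +1.
(a,b)_2: α=-2, β=-3; u≡1, v≡1 (mod 8); ε(u)ε(v)=0·0, αω(v)=-2·0, βω(u)=-3·0; sum ≡ 0  ⇒  +1.
(a,b)_31: α=1, u≡5; β=2, v≡24 (mod 31); (5|31)=+1, (24|31)=-1; sign (−1)^0·+1^2·-1^1 = -1.
(a,b)_5: α=2, u≡3; β=3, v≡3 (mod 5); (3|5)=-1, (3|5)=-1; sign (−1)^0·-1^3·-1^2 = -1.
(a,b)_23: α=1, u≡3; β=2, v≡20 (mod 23); (3|23)=+1, (20|23)=-1; sign (−1)^0·+1^2·-1^1 = -1.
(a,b)_19: α=3, u≡14; β=3, v≡1 (mod 19); (14|19)=-1, (1|19)=+1; sign (−1)^1·-1^3·+1^3 = +1.
(a,b)_29: α=0, u≡18; β=2, v≡23 (mod 29); (18|29)=-1, (23|29)=+1; sign (−1)^0·-1^2·+1^0 = +1.
(a,b)_7: α=0, u≡1; β=-2, v≡5 (mod 7); (1|7)=+1, (5|7)=-1; sign (−1)^0·+1^-2·-1^0 = +1.
(a,b)_3: α=-4, u≡1; β=-4, v≡2 (mod 3); (1|3)=+1, (2|3)=-1; sign (−1)^0·+1^-4·-1^-4 = +1.
(149017, -190 / ℚ) ramifies at {5, 11, 23, 31}: a division algebra.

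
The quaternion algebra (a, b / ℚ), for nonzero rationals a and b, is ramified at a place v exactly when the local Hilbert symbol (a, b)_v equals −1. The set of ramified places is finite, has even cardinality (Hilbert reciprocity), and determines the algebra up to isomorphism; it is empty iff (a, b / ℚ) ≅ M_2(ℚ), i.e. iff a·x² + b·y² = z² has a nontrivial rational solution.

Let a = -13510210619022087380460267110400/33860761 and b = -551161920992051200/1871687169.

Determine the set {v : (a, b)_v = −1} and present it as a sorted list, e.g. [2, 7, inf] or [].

[13, 31, 43, inf]

Mod squares: a ≡ -559, b ≡ -1333. Check v ∈ {∞, 2, 3, 5, 11, 13, 19, 23, 31, 43, 47}.
v=11: a=11^-2·(≡10), b=11^-2·(≡5) mod 11; (10|11)=-1, (5|11)=+1; (−1)^{-2·-2·5}·(-1)^-2·(+1)^-2 = +1.
v=19: a=19^0·(≡9), b=19^-2·(≡17) mod 19; (9|19)=+1, (17|19)=+1; (−1)^{0·-2·9}·(+1)^-2·(+1)^0 = +1.
v=31: a=31^2·(≡12), b=31^1·(≡1) mod 31; (12|31)=-1, (1|31)=+1; (−1)^{2·1·15}·(-1)^1·(+1)^2 = -1.
v=13: a=13^7·(≡1), b=13^4·(≡7) mod 13; (1|13)=+1, (7|13)=-1; (−1)^{7·4·6}·(+1)^4·(-1)^7 = -1.
v=∞: -559 < 0 and -1333 < 0  ⇒  (a,b)_∞ = -1.
v=23: a=23^-4·(≡16), b=23^-2·(≡4) mod 23; (16|23)=+1, (4|23)=+1; (−1)^{-4·-2·11}·(+1)^-2·(+1)^-4 = +1.
v=2: v_2(a)=34, v_2(b)=18; units ≡ 1, 3 (mod 8); ε·ε+αω+βω = 0·1+34·1+18·0 ≡ 0  ⇒  (a,b)_2 = +1.
v=47: a=47^0·(≡13), b=47^2·(≡39) mod 47; (13|47)=-1, (39|47)=-1; (−1)^{0·2·23}·(-1)^2·(-1)^0 = +1.
v=3: a=3^8·(≡2), b=3^-4·(≡2) mod 3; (2|3)=-1, (2|3)=-1; (−1)^{8·-4·1}·(-1)^-4·(-1)^8 = +1.
v=43: a=43^3·(≡33), b=43^1·(≡42) mod 43; (33|43)=-1, (42|43)=-1; (−1)^{3·1·21}·(-1)^1·(-1)^3 = -1.
v=5: a=5^2·(≡4), b=5^2·(≡3) mod 5; (4|5)=+1, (3|5)=-1; (−1)^{2·2·2}·(+1)^2·(-1)^2 = +1.
|Ram(-559, -1333)| = 4, even; anisotropic at {13, 31, 43, ∞}.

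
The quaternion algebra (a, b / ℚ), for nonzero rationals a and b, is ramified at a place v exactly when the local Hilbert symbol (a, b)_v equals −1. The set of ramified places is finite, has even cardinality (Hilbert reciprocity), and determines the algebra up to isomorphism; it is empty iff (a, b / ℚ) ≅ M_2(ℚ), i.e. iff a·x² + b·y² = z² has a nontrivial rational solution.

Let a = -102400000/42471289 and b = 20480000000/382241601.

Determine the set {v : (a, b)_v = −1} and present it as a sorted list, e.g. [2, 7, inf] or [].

[2, 5]

Mod squares: a ≡ -10, b ≡ 5. Check v ∈ {∞, 2, 3, 5, 7, 19}.
v=3: a=3^0·(≡2), b=3^-2·(≡2) mod 3; (2|3)=-1, (2|3)=-1; (−1)^{0·-2·1}·(-1)^-2·(-1)^0 = +1.
v=2: v_2(a)=15, v_2(b)=18; units ≡ 3, 5 (mod 8); ε·ε+αω+βω = 1·0+15·1+18·1 ≡ 1  ⇒  (a,b)_2 = -1.
v=7: a=7^-6·(≡1), b=7^-6·(≡5) mod 7; (1|7)=+1, (5|7)=-1; (−1)^{-6·-6·3}·(+1)^-6·(-1)^-6 = +1.
v=5: a=5^5·(≡3), b=5^7·(≡4) mod 5; (3|5)=-1, (4|5)=+1; (−1)^{5·7·2}·(-1)^7·(+1)^5 = -1.
v=19: a=19^-2·(≡6), b=19^-2·(≡6) mod 19; (6|19)=+1, (6|19)=+1; (−1)^{-2·-2·9}·(+1)^-2·(+1)^-2 = +1.
v=∞: -10 < 0 and 5 > 0  ⇒  (a,b)_∞ = +1.
|Ram(-10, 5)| = 2, even; anisotropic at {2, 5}.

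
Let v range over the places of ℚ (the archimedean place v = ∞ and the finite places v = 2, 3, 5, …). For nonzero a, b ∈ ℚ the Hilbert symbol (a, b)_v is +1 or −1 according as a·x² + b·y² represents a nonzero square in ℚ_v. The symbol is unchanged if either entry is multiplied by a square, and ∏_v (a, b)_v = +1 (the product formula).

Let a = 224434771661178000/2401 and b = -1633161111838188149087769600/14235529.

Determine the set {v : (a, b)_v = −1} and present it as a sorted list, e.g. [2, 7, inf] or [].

(a, b) ≡ (145, -6338501) mod (ℚ^×)²; places V = {2, 3, 5, 7, 11, 13, 17, 23, 29, 43, ∞}.
(a,b)_∞: sgn(145)=+, sgn(-6338501)=−, so +1.
(a,b)_13: α=2, u≡7; β=3, v≡3 (mod 13); (7|13)=-1, (3|13)=+1; sign (−1)^0·-1^3·+1^2 = -1.
(a,b)_7: α=-4, u≡6; β=-6, v≡6 (mod 7); (6|7)=-1, (6|7)=-1; sign (−1)^0·-1^-6·-1^-4 = +1.
(a,b)_2: α=4, β=10; u≡1, v≡3 (mod 8); ε(u)ε(v)=0·1, αω(v)=4·1, βω(u)=10·0; sum ≡ 0  ⇒  +1.
(a,b)_11: α=0, u≡7; β=-2, v≡6 (mod 11); (7|11)=-1, (6|11)=-1; sign (−1)^0·-1^-2·-1^0 = +1.
(a,b)_43: α=2, u≡25; β=3, v≡13 (mod 43); (25|43)=+1, (13|43)=+1; sign (−1)^0·+1^3·+1^2 = +1.
(a,b)_5: α=3, u≡4; β=2, v≡4 (mod 5); (4|5)=+1, (4|5)=+1; sign (−1)^0·+1^2·+1^3 = +1.
(a,b)_29: α=1, u≡13; β=1, v≡9 (mod 29); (13|29)=+1, (9|29)=+1; sign (−1)^0·+1^1·+1^1 = +1.
(a,b)_17: α=2, u≡15; β=5, v≡1 (mod 17); (15|17)=+1, (1|17)=+1; sign (−1)^0·+1^5·+1^2 = +1.
(a,b)_23: α=2, u≡10; β=3, v≡7 (mod 23); (10|23)=-1, (7|23)=-1; sign (−1)^0·-1^3·-1^2 = -1.
(a,b)_3: α=4, u≡1; β=6, v≡1 (mod 3); (1|3)=+1, (1|3)=+1; sign (−1)^0·+1^6·+1^4 = +1.
|Ram(145, -6338501)| = 2, even; anisotropic at {13, 23}.

[13, 23]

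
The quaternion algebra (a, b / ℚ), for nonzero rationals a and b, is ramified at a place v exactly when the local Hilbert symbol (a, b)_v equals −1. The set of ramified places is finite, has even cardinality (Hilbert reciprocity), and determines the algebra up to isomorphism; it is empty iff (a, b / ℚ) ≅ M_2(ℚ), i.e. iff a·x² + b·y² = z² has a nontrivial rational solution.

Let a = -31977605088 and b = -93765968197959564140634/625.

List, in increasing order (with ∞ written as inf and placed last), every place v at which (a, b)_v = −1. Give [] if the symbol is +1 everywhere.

Mod squares: a ≡ -203918, b ≡ -52026. Check v ∈ {∞, 2, 3, 5, 7, 11, 13, 19, 23, 29, 31}.
v=19: a=19^0·(≡5), b=19^2·(≡3) mod 19; (5|19)=+1, (3|19)=-1; (−1)^{0·2·9}·(+1)^2·(-1)^0 = +1.
v=2: v_2(a)=5, v_2(b)=1; units ≡ 1, 3 (mod 8); ε·ε+αω+βω = 0·1+5·1+1·0 ≡ 1  ⇒  (a,b)_2 = -1.
v=7: a=7^0·(≡5), b=7^2·(≡6) mod 7; (5|7)=-1, (6|7)=-1; (−1)^{0·2·3}·(-1)^2·(-1)^0 = +1.
v=3: a=3^4·(≡1), b=3^5·(≡1) mod 3; (1|3)=+1, (1|3)=+1; (−1)^{4·5·1}·(+1)^5·(+1)^4 = +1.
v=5: a=5^0·(≡2), b=5^-4·(≡1) mod 5; (2|5)=-1, (1|5)=+1; (−1)^{0·-4·2}·(-1)^-4·(+1)^0 = +1.
v=∞: -203918 < 0 and -52026 < 0  ⇒  (a,b)_∞ = -1.
v=31: a=31^1·(≡16), b=31^2·(≡27) mod 31; (16|31)=+1, (27|31)=-1; (−1)^{1·2·15}·(+1)^2·(-1)^1 = -1.
v=23: a=23^1·(≡1), b=23^3·(≡5) mod 23; (1|23)=+1, (5|23)=-1; (−1)^{1·3·11}·(+1)^3·(-1)^1 = +1.
v=29: a=29^0·(≡14), b=29^1·(≡28) mod 29; (14|29)=-1, (28|29)=+1; (−1)^{0·1·14}·(-1)^1·(+1)^0 = -1.
v=13: a=13^1·(≡11), b=13^3·(≡11) mod 13; (11|13)=-1, (11|13)=-1; (−1)^{1·3·6}·(-1)^3·(-1)^1 = +1.
v=11: a=11^3·(≡6), b=11^4·(≡4) mod 11; (6|11)=-1, (4|11)=+1; (−1)^{3·4·5}·(-1)^4·(+1)^3 = +1.
|Ram(-203918, -52026)| = 4, even; anisotropic at {2, 29, 31, ∞}.

[2, 29, 31, inf]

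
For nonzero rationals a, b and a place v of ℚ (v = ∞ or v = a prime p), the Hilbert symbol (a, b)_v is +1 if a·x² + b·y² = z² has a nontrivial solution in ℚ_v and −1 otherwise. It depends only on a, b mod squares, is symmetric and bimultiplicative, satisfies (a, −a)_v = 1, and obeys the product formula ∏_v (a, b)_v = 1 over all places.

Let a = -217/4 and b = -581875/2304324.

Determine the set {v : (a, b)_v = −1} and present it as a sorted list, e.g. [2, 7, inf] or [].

[31, inf]

Mod squares: a ≡ -217, b ≡ -19. Check v ∈ {∞, 2, 3, 5, 7, 11, 19, 23, 31}.
v=11: a=11^0·(≡9), b=11^-2·(≡1) mod 11; (9|11)=+1, (1|11)=+1; (−1)^{0·-2·5}·(+1)^-2·(+1)^0 = +1.
v=23: a=23^0·(≡9), b=23^-2·(≡13) mod 23; (9|23)=+1, (13|23)=+1; (−1)^{0·-2·11}·(+1)^-2·(+1)^0 = +1.
v=31: a=31^1·(≡6), b=31^0·(≡26) mod 31; (6|31)=-1, (26|31)=-1; (−1)^{1·0·15}·(-1)^0·(-1)^1 = -1.
v=7: a=7^1·(≡1), b=7^2·(≡4) mod 7; (1|7)=+1, (4|7)=+1; (−1)^{1·2·3}·(+1)^2·(+1)^1 = +1.
v=2: v_2(a)=-2, v_2(b)=-2; units ≡ 7, 5 (mod 8); ε·ε+αω+βω = 1·0+-2·1+-2·0 ≡ 0  ⇒  (a,b)_2 = +1.
v=∞: -217 < 0 and -19 < 0  ⇒  (a,b)_∞ = -1.
v=19: a=19^0·(≡17), b=19^1·(≡15) mod 19; (17|19)=+1, (15|19)=-1; (−1)^{0·1·9}·(+1)^1·(-1)^0 = +1.
v=5: a=5^0·(≡2), b=5^4·(≡1) mod 5; (2|5)=-1, (1|5)=+1; (−1)^{0·4·2}·(-1)^4·(+1)^0 = +1.
v=3: a=3^0·(≡2), b=3^-2·(≡2) mod 3; (2|3)=-1, (2|3)=-1; (−1)^{0·-2·1}·(-1)^-2·(-1)^0 = +1.
Ram(-217, -19) = {31, ∞}; no ℚ_31-point on the conic.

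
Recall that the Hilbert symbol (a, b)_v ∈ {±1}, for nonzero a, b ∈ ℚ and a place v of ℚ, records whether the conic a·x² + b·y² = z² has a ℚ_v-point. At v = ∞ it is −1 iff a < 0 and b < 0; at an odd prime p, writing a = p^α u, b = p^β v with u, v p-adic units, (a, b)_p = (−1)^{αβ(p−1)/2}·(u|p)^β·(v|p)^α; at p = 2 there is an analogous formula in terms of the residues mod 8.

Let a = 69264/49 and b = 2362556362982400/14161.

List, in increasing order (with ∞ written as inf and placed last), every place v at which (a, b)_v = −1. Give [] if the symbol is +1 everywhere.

Mod squares: a ≡ 481, b ≡ 44321. Check v ∈ {∞, 2, 3, 5, 7, 13, 17, 23, 37, 41, 47}.
v=2: v_2(a)=4, v_2(b)=10; units ≡ 1, 1 (mod 8); ε·ε+αω+βω = 0·0+4·0+10·0 ≡ 0  ⇒  (a,b)_2 = +1.
v=23: a=23^0·(≡19), b=23^1·(≡6) mod 23; (19|23)=-1, (6|23)=+1; (−1)^{0·1·11}·(-1)^1·(+1)^0 = -1.
v=47: a=47^0·(≡40), b=47^1·(≡28) mod 47; (40|47)=-1, (28|47)=+1; (−1)^{0·1·23}·(-1)^1·(+1)^0 = -1.
v=5: a=5^0·(≡1), b=5^2·(≡1) mod 5; (1|5)=+1, (1|5)=+1; (−1)^{0·2·2}·(+1)^2·(+1)^0 = +1.
v=37: a=37^1·(≡8), b=37^2·(≡29) mod 37; (8|37)=-1, (29|37)=-1; (−1)^{1·2·18}·(-1)^2·(-1)^1 = -1.
v=7: a=7^-2·(≡6), b=7^-2·(≡2) mod 7; (6|7)=-1, (2|7)=+1; (−1)^{-2·-2·3}·(-1)^-2·(+1)^-2 = +1.
v=∞: 481 > 0 and 44321 > 0  ⇒  (a,b)_∞ = +1.
v=13: a=13^1·(≡5), b=13^2·(≡4) mod 13; (5|13)=-1, (4|13)=+1; (−1)^{1·2·6}·(-1)^2·(+1)^1 = +1.
v=41: a=41^0·(≡7), b=41^1·(≡17) mod 41; (7|41)=-1, (17|41)=-1; (−1)^{0·1·20}·(-1)^1·(-1)^0 = -1.
v=17: a=17^0·(≡14), b=17^-2·(≡8) mod 17; (14|17)=-1, (8|17)=+1; (−1)^{0·-2·8}·(-1)^-2·(+1)^0 = +1.
v=3: a=3^2·(≡1), b=3^2·(≡2) mod 3; (1|3)=+1, (2|3)=-1; (−1)^{2·2·1}·(+1)^2·(-1)^2 = +1.
Ram(481, 44321) = {23, 37, 41, 47}; no ℚ_23-point on the conic.

[23, 37, 41, 47]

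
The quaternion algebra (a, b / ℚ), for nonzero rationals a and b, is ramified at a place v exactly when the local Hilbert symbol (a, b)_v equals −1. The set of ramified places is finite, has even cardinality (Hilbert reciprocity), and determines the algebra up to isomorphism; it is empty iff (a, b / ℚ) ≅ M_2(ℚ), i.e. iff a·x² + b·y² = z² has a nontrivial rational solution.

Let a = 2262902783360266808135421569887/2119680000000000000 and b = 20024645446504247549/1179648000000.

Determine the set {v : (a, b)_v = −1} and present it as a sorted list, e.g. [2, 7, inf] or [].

Mod squares: a ≡ 56810, b ≡ 442. Check v ∈ {∞, 2, 3, 5, 7, 11, 13, 17, 19, 23}.
v=17: a=17^6·(≡1), b=17^3·(≡9) mod 17; (1|17)=+1, (9|17)=+1; (−1)^{6·3·8}·(+1)^3·(+1)^6 = +1.
v=11: a=11^0·(≡6), b=11^2·(≡2) mod 11; (6|11)=-1, (2|11)=-1; (−1)^{0·2·5}·(-1)^2·(-1)^0 = +1.
v=5: a=5^-13·(≡2), b=5^-6·(≡2) mod 5; (2|5)=-1, (2|5)=-1; (−1)^{-13·-6·2}·(-1)^-6·(-1)^-13 = -1.
v=23: a=23^-1·(≡16), b=23^0·(≡15) mod 23; (16|23)=+1, (15|23)=-1; (−1)^{-1·0·11}·(+1)^0·(-1)^-1 = -1.
v=∞: 56810 > 0 and 442 > 0  ⇒  (a,b)_∞ = +1.
v=19: a=19^7·(≡11), b=19^4·(≡6) mod 19; (11|19)=+1, (6|19)=+1; (−1)^{7·4·9}·(+1)^4·(+1)^7 = +1.
v=13: a=13^5·(≡7), b=13^3·(≡5) mod 13; (7|13)=-1, (5|13)=-1; (−1)^{5·3·6}·(-1)^3·(-1)^5 = +1.
v=2: v_2(a)=-23, v_2(b)=-23; units ≡ 5, 5 (mod 8); ε·ε+αω+βω = 0·0+-23·1+-23·1 ≡ 0  ⇒  (a,b)_2 = +1.
v=3: a=3^-2·(≡2), b=3^-2·(≡1) mod 3; (2|3)=-1, (1|3)=+1; (−1)^{-2·-2·1}·(-1)^-2·(+1)^-2 = +1.
v=7: a=7^10·(≡3), b=7^6·(≡4) mod 7; (3|7)=-1, (4|7)=+1; (−1)^{10·6·3}·(-1)^6·(+1)^10 = +1.
(56810, 442 / ℚ) ramifies at {5, 23}: a division algebra.

[5, 23]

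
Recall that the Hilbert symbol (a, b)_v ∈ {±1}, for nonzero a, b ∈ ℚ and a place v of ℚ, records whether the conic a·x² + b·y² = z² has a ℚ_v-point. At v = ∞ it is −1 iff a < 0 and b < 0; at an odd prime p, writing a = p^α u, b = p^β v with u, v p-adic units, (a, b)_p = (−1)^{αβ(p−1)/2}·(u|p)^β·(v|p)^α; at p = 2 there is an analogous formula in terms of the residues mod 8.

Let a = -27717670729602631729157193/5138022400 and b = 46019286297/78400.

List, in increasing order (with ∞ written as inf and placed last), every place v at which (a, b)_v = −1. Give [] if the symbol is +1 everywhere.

[17, 41]

(a, b) ≡ (-697, 17) mod (ℚ^×)²; places V = {2, 3, 5, 7, 13, 17, 41, 47, ∞}.
(a,b)_13: α=2, u≡11; β=0, v≡1 (mod 13); (11|13)=-1, (1|13)=+1; sign (−1)^0·-1^0·+1^2 = +1.
(a,b)_5: α=-2, u≡2; β=-2, v≡2 (mod 5); (2|5)=-1, (2|5)=-1; sign (−1)^0·-1^-2·-1^-2 = +1.
(a,b)_17: α=3, u≡12; β=1, v≡1 (mod 17); (12|17)=-1, (1|17)=+1; sign (−1)^0·-1^1·+1^3 = -1.
(a,b)_47: α=4, u≡32; β=2, v≡6 (mod 47); (32|47)=+1, (6|47)=+1; sign (−1)^0·+1^2·+1^4 = +1.
(a,b)_2: α=-22, β=-6; u≡7, v≡1 (mod 8); ε(u)ε(v)=1·0, αω(v)=-22·0, βω(u)=-6·0; sum ≡ 0  ⇒  +1.
(a,b)_3: α=10, u≡2; β=6, v≡2 (mod 3); (2|3)=-1, (2|3)=-1; sign (−1)^0·-1^6·-1^10 = +1.
(a,b)_41: α=5, u≡6; β=2, v≡29 (mod 41); (6|41)=-1, (29|41)=-1; sign (−1)^0·-1^2·-1^5 = -1.
(a,b)_∞: sgn(-697)=−, sgn(17)=+, so +1.
(a,b)_7: α=-2, u≡6; β=-2, v≡3 (mod 7); (6|7)=-1, (3|7)=-1; sign (−1)^0·-1^-2·-1^-2 = +1.
|Ram(-697, 17)| = 2, even; anisotropic at {17, 41}.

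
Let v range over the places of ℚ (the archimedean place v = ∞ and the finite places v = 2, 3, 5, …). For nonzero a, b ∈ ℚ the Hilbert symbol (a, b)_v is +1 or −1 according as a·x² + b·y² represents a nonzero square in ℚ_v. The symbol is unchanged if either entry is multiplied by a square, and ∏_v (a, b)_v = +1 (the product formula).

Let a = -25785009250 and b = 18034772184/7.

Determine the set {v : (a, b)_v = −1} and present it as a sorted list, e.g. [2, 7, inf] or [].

(a, b) ≡ (-8523970, 100282) mod (ℚ^×)²; places V = {2, 3, 5, 7, 11, 13, 17, 19, 29, ∞}.
(a,b)_13: α=1, u≡10; β=1, v≡8 (mod 13); (10|13)=+1, (8|13)=-1; sign (−1)^0·+1^1·-1^1 = -1.
(a,b)_17: α=1, u≡12; β=2, v≡2 (mod 17); (12|17)=-1, (2|17)=+1; sign (−1)^0·-1^2·+1^1 = +1.
(a,b)_29: α=1, u≡10; β=1, v≡24 (mod 29); (10|29)=-1, (24|29)=+1; sign (−1)^0·-1^1·+1^1 = -1.
(a,b)_19: α=1, u≡11; β=1, v≡10 (mod 19); (11|19)=+1, (10|19)=-1; sign (−1)^1·+1^1·-1^1 = +1.
(a,b)_3: α=0, u≡2; β=2, v≡1 (mod 3); (2|3)=-1, (1|3)=+1; sign (−1)^0·-1^2·+1^0 = +1.
(a,b)_11: α=2, u≡10; β=2, v≡2 (mod 11); (10|11)=-1, (2|11)=-1; sign (−1)^0·-1^2·-1^2 = +1.
(a,b)_2: α=1, β=3; u≡7, v≡5 (mod 8); ε(u)ε(v)=1·0, αω(v)=1·1, βω(u)=3·0; sum ≡ 1  ⇒  -1.
(a,b)_5: α=3, u≡1; β=0, v≡2 (mod 5); (1|5)=+1, (2|5)=-1; sign (−1)^0·+1^0·-1^3 = -1.
(a,b)_∞: sgn(-8523970)=−, sgn(100282)=+, so +1.
(a,b)_7: α=1, u≡3; β=-1, v≡2 (mod 7); (3|7)=-1, (2|7)=+1; sign (−1)^1·-1^-1·+1^1 = +1.
|Ram(-8523970, 100282)| = 4, even; anisotropic at {2, 5, 13, 29}.

[2, 5, 13, 29]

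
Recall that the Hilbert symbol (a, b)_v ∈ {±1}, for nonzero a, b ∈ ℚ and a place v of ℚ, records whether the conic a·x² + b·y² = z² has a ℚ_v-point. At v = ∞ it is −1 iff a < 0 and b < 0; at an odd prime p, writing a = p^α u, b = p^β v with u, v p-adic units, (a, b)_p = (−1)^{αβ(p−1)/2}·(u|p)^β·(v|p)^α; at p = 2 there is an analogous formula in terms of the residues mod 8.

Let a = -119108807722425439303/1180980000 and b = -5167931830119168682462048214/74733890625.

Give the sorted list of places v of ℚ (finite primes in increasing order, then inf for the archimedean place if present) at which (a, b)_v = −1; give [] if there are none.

[2, 17, 37, inf]

(a, b) ≡ (-14, -28934) mod (ℚ^×)²; places V = {2, 3, 5, 7, 11, 17, 23, 37, ∞}.
(a,b)_2: α=-5, β=1; u≡1, v≡5 (mod 8); ε(u)ε(v)=0·0, αω(v)=-5·1, βω(u)=1·0; sum ≡ 1  ⇒  -1.
(a,b)_17: α=2, u≡5; β=3, v≡4 (mod 17); (5|17)=-1, (4|17)=+1; sign (−1)^0·-1^3·+1^2 = -1.
(a,b)_5: α=-4, u≡4; β=-6, v≡4 (mod 5); (4|5)=+1, (4|5)=+1; sign (−1)^0·+1^-6·+1^-4 = +1.
(a,b)_7: α=5, u≡3; β=8, v≡1 (mod 7); (3|7)=-1, (1|7)=+1; sign (−1)^0·-1^8·+1^5 = +1.
(a,b)_23: α=6, u≡8; β=9, v≡7 (mod 23); (8|23)=+1, (7|23)=-1; sign (−1)^0·+1^9·-1^6 = +1.
(a,b)_∞: sgn(-14)=−, sgn(-28934)=−, so -1.
(a,b)_3: α=-10, u≡1; β=-14, v≡1 (mod 3); (1|3)=+1, (1|3)=+1; sign (−1)^0·+1^-14·+1^-10 = +1.
(a,b)_37: α=2, u≡29; β=3, v≡2 (mod 37); (29|37)=-1, (2|37)=-1; sign (−1)^0·-1^3·-1^2 = -1.
(a,b)_11: α=2, u≡2; β=0, v≡6 (mod 11); (2|11)=-1, (6|11)=-1; sign (−1)^0·-1^0·-1^2 = +1.
(-14, -28934 / ℚ) ramifies at {2, 17, 37, ∞}: a division algebra.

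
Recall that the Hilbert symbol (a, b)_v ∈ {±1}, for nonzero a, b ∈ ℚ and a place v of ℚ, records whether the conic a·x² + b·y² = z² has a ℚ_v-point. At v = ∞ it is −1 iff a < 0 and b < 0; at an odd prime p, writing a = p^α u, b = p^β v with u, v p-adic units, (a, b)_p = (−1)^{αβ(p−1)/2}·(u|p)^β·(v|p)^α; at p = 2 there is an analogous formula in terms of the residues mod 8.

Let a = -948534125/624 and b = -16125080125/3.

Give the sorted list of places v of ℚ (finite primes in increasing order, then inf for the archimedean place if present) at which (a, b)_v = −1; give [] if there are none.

(a, b) ≡ (-42315, -55335) mod (ℚ^×)²; places V = {2, 3, 5, 7, 11, 13, 17, 31, ∞}.
(a,b)_7: α=1, u≡5; β=1, v≡5 (mod 7); (5|7)=-1, (5|7)=-1; sign (−1)^1·-1^1·-1^1 = -1.
(a,b)_3: α=-1, u≡1; β=-1, v≡2 (mod 3); (1|3)=+1, (2|3)=-1; sign (−1)^1·+1^-1·-1^-1 = +1.
(a,b)_11: α=2, u≡10; β=2, v≡6 (mod 11); (10|11)=-1, (6|11)=-1; sign (−1)^0·-1^2·-1^2 = +1.
(a,b)_∞: sgn(-42315)=−, sgn(-55335)=−, so -1.
(a,b)_17: α=2, u≡4; β=3, v≡16 (mod 17); (4|17)=+1, (16|17)=+1; sign (−1)^0·+1^3·+1^2 = +1.
(a,b)_5: α=3, u≡3; β=3, v≡3 (mod 5); (3|5)=-1, (3|5)=-1; sign (−1)^0·-1^3·-1^3 = +1.
(a,b)_2: α=-4, β=0; u≡5, v≡1 (mod 8); ε(u)ε(v)=0·0, αω(v)=-4·0, βω(u)=0·1; sum ≡ 0  ⇒  +1.
(a,b)_13: α=-1, u≡8; β=0, v≡5 (mod 13); (8|13)=-1, (5|13)=-1; sign (−1)^0·-1^0·-1^-1 = -1.
(a,b)_31: α=1, u≡6; β=1, v≡12 (mod 31); (6|31)=-1, (12|31)=-1; sign (−1)^1·-1^1·-1^1 = -1.
Ram(-42315, -55335) = {7, 13, 31, ∞}; no ℚ_7-point on the conic.

[7, 13, 31, inf]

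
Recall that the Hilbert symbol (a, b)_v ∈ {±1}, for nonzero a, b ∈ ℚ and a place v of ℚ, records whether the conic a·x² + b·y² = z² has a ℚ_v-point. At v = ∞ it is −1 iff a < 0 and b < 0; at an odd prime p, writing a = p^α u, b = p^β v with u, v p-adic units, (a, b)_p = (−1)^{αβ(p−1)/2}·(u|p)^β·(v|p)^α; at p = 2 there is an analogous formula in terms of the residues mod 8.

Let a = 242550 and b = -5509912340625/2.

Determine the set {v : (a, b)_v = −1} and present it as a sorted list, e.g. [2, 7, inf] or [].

[5, 11]

(a, b) ≡ (22, -210) mod (ℚ^×)²; places V = {2, 3, 5, 7, 11, 17, ∞}.
(a,b)_17: α=0, u≡11; β=2, v≡14 (mod 17); (11|17)=-1, (14|17)=-1; sign (−1)^0·-1^2·-1^0 = +1.
(a,b)_∞: sgn(22)=+, sgn(-210)=−, so +1.
(a,b)_7: α=2, u≡1; β=5, v≡3 (mod 7); (1|7)=+1, (3|7)=-1; sign (−1)^0·+1^5·-1^2 = +1.
(a,b)_5: α=2, u≡2; β=5, v≡3 (mod 5); (2|5)=-1, (3|5)=-1; sign (−1)^0·-1^5·-1^2 = -1.
(a,b)_11: α=1, u≡6; β=2, v≡10 (mod 11); (6|11)=-1, (10|11)=-1; sign (−1)^0·-1^2·-1^1 = -1.
(a,b)_2: α=1, β=-1; u≡3, v≡7 (mod 8); ε(u)ε(v)=1·1, αω(v)=1·0, βω(u)=-1·1; sum ≡ 0  ⇒  +1.
(a,b)_3: α=2, u≡1; β=1, v≡2 (mod 3); (1|3)=+1, (2|3)=-1; sign (−1)^0·+1^1·-1^2 = +1.
(22, -210 / ℚ) ramifies at {5, 11}: a division algebra.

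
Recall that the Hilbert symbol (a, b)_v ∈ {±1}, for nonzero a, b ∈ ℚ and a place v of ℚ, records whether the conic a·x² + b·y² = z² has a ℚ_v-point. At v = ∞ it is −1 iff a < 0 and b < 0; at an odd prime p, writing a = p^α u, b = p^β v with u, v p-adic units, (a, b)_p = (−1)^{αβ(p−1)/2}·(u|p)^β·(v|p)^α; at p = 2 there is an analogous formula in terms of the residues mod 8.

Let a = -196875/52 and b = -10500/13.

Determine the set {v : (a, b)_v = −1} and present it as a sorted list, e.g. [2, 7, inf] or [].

[5, inf]

Mod squares: a ≡ -455, b ≡ -1365. Check v ∈ {∞, 2, 3, 5, 7, 13}.
v=3: a=3^2·(≡1), b=3^1·(≡1) mod 3; (1|3)=+1, (1|3)=+1; (−1)^{2·1·1}·(+1)^1·(+1)^2 = +1.
v=7: a=7^1·(≡5), b=7^1·(≡2) mod 7; (5|7)=-1, (2|7)=+1; (−1)^{1·1·3}·(-1)^1·(+1)^1 = +1.
v=5: a=5^5·(≡1), b=5^3·(≡2) mod 5; (1|5)=+1, (2|5)=-1; (−1)^{5·3·2}·(+1)^3·(-1)^5 = -1.
v=∞: -455 < 0 and -1365 < 0  ⇒  (a,b)_∞ = -1.
v=2: v_2(a)=-2, v_2(b)=2; units ≡ 1, 3 (mod 8); ε·ε+αω+βω = 0·1+-2·1+2·0 ≡ 0  ⇒  (a,b)_2 = +1.
v=13: a=13^-1·(≡9), b=13^-1·(≡4) mod 13; (9|13)=+1, (4|13)=+1; (−1)^{-1·-1·6}·(+1)^-1·(+1)^-1 = +1.
(-455, -1365 / ℚ) ramifies at {5, ∞}: a division algebra.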